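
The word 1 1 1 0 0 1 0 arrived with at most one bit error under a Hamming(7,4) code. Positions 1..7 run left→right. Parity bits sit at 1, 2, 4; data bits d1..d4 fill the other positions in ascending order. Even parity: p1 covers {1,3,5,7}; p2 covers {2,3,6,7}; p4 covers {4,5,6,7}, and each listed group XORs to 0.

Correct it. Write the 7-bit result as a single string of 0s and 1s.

1110000

s1 (pos 1,3,5,7): 1⊕1⊕0⊕0 = 0
s2 (pos 2,3,6,7): 1⊕1⊕1⊕0 = 1
s4 (pos 4,5,6,7): 0⊕0⊕1⊕0 = 1
Syndrome s4…s1 = 110 → error at position 6.
Flip position 6: 1110010 → 1110000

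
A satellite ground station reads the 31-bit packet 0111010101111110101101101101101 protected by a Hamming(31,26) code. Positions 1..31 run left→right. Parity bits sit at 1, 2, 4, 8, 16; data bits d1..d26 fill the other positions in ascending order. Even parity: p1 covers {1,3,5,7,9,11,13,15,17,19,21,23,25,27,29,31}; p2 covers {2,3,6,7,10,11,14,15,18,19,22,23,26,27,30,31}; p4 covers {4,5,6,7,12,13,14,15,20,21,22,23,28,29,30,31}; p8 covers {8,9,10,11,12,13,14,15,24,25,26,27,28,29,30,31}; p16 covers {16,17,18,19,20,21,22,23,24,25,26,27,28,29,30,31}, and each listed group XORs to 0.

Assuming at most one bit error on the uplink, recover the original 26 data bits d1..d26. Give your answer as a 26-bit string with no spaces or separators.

s1 (pos 1,3,5,7,9,11,13,15,17,19,21,23,25,27,29,31): 0⊕1⊕0⊕0⊕0⊕1⊕1⊕1⊕1⊕1⊕0⊕1⊕1⊕0⊕1⊕1 = 0
s2 (pos 2,3,6,7,10,11,14,15,18,19,22,23,26,27,30,31): 1⊕1⊕1⊕0⊕1⊕1⊕1⊕1⊕0⊕1⊕1⊕1⊕1⊕0⊕0⊕1 = 0
s4 (pos 4,5,6,7,12,13,14,15,20,21,22,23,28,29,30,31): 1⊕0⊕1⊕0⊕1⊕1⊕1⊕1⊕1⊕0⊕1⊕1⊕1⊕1⊕0⊕1 = 0
s8 (pos 8,9,10,11,12,13,14,15,24,25,26,27,28,29,30,31): 1⊕0⊕1⊕1⊕1⊕1⊕1⊕1⊕0⊕1⊕1⊕0⊕1⊕1⊕0⊕1 = 0
s16 (pos 16,17,18,19,20,21,22,23,24,25,26,27,28,29,30,31): 0⊕1⊕0⊕1⊕1⊕0⊕1⊕1⊕0⊕1⊕1⊕0⊕1⊕1⊕0⊕1 = 0
Syndrome s16…s1 = 00000 → no error.
Read data bits from positions 3,5,6,7,9,10,11,12,13,14,15,17,18,19,20,21,22,23,24,25,26,27,28,29,30,31: 10100111111101101101101101

10100111111101101101101101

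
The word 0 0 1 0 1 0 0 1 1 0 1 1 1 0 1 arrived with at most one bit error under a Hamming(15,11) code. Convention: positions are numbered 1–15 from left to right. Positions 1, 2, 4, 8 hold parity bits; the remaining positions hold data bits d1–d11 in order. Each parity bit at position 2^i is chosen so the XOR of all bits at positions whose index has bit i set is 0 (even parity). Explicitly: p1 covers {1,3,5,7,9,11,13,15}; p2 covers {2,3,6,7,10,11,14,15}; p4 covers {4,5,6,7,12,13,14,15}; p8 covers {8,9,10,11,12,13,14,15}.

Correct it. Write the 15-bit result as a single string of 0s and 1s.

s1 (pos 1,3,5,7,9,11,13,15): 0⊕1⊕1⊕0⊕1⊕1⊕1⊕1 = 0
s2 (pos 2,3,6,7,10,11,14,15): 0⊕1⊕0⊕0⊕0⊕1⊕0⊕1 = 1
s4 (pos 4,5,6,7,12,13,14,15): 0⊕1⊕0⊕0⊕1⊕1⊕0⊕1 = 0
s8 (pos 8,9,10,11,12,13,14,15): 1⊕1⊕0⊕1⊕1⊕1⊕0⊕1 = 0
Syndrome s8…s1 = 0010 → error at position 2.
Flip position 2: 001010011011101 → 011010011011101

011010011011101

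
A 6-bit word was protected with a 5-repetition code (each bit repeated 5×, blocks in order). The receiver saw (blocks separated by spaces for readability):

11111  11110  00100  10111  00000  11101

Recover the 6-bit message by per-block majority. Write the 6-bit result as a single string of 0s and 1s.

Block 1 (11111): 5 ones → 1
Block 2 (11110): 4 ones → 1
Block 3 (00100): 1 one → 0
Block 4 (10111): 4 ones → 1
Block 5 (00000): 0 ones → 0
Block 6 (11101): 4 ones → 1

110101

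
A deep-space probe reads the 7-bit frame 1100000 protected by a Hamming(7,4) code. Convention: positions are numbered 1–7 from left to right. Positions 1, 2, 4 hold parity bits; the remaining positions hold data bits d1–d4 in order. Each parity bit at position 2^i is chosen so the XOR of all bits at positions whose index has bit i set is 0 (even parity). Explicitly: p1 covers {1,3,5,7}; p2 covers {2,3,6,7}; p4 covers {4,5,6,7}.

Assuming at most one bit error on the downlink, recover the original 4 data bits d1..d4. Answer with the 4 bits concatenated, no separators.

s1 (pos 1,3,5,7): 1⊕0⊕0⊕0 = 1
s2 (pos 2,3,6,7): 1⊕0⊕0⊕0 = 1
s4 (pos 4,5,6,7): 0⊕0⊕0⊕0 = 0
Syndrome s4…s1 = 011 → error at position 3.
Flip position 3: 1100000 → 1110000
Read data bits from positions 3,5,6,7: 1000

1000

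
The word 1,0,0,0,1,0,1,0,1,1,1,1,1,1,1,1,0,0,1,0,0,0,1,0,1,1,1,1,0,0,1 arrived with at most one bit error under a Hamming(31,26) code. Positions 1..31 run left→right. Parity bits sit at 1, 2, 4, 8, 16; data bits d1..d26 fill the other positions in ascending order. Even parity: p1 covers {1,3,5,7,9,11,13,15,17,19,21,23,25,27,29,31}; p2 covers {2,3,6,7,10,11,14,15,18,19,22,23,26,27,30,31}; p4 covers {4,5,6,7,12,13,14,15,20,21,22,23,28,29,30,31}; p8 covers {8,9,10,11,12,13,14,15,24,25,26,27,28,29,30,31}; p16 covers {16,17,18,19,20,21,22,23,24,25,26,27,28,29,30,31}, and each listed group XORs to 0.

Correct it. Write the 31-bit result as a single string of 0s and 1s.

s1 (pos 1,3,5,7,9,11,13,15,17,19,21,23,25,27,29,31): 1⊕0⊕1⊕1⊕1⊕1⊕1⊕1⊕0⊕1⊕0⊕1⊕1⊕1⊕0⊕1 = 0
s2 (pos 2,3,6,7,10,11,14,15,18,19,22,23,26,27,30,31): 0⊕0⊕0⊕1⊕1⊕1⊕1⊕1⊕0⊕1⊕0⊕1⊕1⊕1⊕0⊕1 = 0
s4 (pos 4,5,6,7,12,13,14,15,20,21,22,23,28,29,30,31): 0⊕1⊕0⊕1⊕1⊕1⊕1⊕1⊕0⊕0⊕0⊕1⊕1⊕0⊕0⊕1 = 1
s8 (pos 8,9,10,11,12,13,14,15,24,25,26,27,28,29,30,31): 0⊕1⊕1⊕1⊕1⊕1⊕1⊕1⊕0⊕1⊕1⊕1⊕1⊕0⊕0⊕1 = 0
s16 (pos 16,17,18,19,20,21,22,23,24,25,26,27,28,29,30,31): 1⊕0⊕0⊕1⊕0⊕0⊕0⊕1⊕0⊕1⊕1⊕1⊕1⊕0⊕0⊕1 = 0
Syndrome s16…s1 = 00100 → error at position 4.
Flip position 4: 1000101011111111001000101111001 → 1001101011111111001000101111001

1001101011111111001000101111001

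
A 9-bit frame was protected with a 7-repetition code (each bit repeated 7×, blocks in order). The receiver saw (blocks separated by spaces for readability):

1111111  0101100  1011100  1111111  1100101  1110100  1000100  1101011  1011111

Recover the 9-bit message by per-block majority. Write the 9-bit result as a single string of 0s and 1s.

Block 1 (1111111): 7 ones → 1
Block 2 (0101100): 3 ones → 0
Block 3 (1011100): 4 ones → 1
Block 4 (1111111): 7 ones → 1
Block 5 (1100101): 4 ones → 1
Block 6 (1110100): 4 ones → 1
Block 7 (1000100): 2 ones → 0
Block 8 (1101011): 5 ones → 1
Block 9 (1011111): 6 ones → 1

101111011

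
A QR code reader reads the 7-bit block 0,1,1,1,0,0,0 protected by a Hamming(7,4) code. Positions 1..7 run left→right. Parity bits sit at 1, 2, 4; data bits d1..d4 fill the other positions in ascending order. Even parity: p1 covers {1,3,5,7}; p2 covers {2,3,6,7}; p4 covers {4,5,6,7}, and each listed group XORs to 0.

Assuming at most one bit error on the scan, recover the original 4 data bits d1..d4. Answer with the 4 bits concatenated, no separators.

s1 (pos 1,3,5,7): 0⊕1⊕0⊕0 = 1
s2 (pos 2,3,6,7): 1⊕1⊕0⊕0 = 0
s4 (pos 4,5,6,7): 1⊕0⊕0⊕0 = 1
Syndrome s4…s1 = 101 → error at position 5.
Flip position 5: 0111000 → 0111100
Read data bits from positions 3,5,6,7: 1100

1100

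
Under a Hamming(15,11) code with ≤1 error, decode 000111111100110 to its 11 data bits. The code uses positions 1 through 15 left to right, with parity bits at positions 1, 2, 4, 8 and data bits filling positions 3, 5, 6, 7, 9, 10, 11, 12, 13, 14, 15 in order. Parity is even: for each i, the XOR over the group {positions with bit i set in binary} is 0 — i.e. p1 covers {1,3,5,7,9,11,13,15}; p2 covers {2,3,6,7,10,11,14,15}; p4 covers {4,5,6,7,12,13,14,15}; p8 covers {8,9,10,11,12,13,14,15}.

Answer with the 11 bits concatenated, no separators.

s1 (pos 1,3,5,7,9,11,13,15): 0⊕0⊕1⊕1⊕1⊕0⊕1⊕0 = 0
s2 (pos 2,3,6,7,10,11,14,15): 0⊕0⊕1⊕1⊕1⊕0⊕1⊕0 = 0
s4 (pos 4,5,6,7,12,13,14,15): 1⊕1⊕1⊕1⊕0⊕1⊕1⊕0 = 0
s8 (pos 8,9,10,11,12,13,14,15): 1⊕1⊕1⊕0⊕0⊕1⊕1⊕0 = 1
Syndrome s8…s1 = 1000 → error at position 8.
Flip position 8: 000111111100110 → 000111101100110
Read data bits from positions 3,5,6,7,9,10,11,12,13,14,15: 01111100110

01111100110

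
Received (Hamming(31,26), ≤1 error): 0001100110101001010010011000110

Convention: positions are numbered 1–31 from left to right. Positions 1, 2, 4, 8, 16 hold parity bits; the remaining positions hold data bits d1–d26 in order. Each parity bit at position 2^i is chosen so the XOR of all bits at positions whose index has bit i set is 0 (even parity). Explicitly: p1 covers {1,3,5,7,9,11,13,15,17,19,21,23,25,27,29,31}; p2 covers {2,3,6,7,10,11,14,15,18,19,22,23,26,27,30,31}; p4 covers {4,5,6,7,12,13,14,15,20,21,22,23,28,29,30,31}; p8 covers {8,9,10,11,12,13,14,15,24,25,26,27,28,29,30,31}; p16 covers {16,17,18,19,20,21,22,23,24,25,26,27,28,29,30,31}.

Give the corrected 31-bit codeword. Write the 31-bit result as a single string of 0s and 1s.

0001100110101001011010011000110

s1 (pos 1,3,5,7,9,11,13,15,17,19,21,23,25,27,29,31): 0⊕0⊕1⊕0⊕1⊕1⊕1⊕0⊕0⊕0⊕1⊕0⊕1⊕0⊕1⊕0 = 1
s2 (pos 2,3,6,7,10,11,14,15,18,19,22,23,26,27,30,31): 0⊕0⊕0⊕0⊕0⊕1⊕0⊕0⊕1⊕0⊕0⊕0⊕0⊕0⊕1⊕0 = 1
s4 (pos 4,5,6,7,12,13,14,15,20,21,22,23,28,29,30,31): 1⊕1⊕0⊕0⊕0⊕1⊕0⊕0⊕0⊕1⊕0⊕0⊕0⊕1⊕1⊕0 = 0
s8 (pos 8,9,10,11,12,13,14,15,24,25,26,27,28,29,30,31): 1⊕1⊕0⊕1⊕0⊕1⊕0⊕0⊕1⊕1⊕0⊕0⊕0⊕1⊕1⊕0 = 0
s16 (pos 16,17,18,19,20,21,22,23,24,25,26,27,28,29,30,31): 1⊕0⊕1⊕0⊕0⊕1⊕0⊕0⊕1⊕1⊕0⊕0⊕0⊕1⊕1⊕0 = 1
Syndrome s16…s1 = 10011 → error at position 19.
Flip position 19: 0001100110101001010010011000110 → 0001100110101001011010011000110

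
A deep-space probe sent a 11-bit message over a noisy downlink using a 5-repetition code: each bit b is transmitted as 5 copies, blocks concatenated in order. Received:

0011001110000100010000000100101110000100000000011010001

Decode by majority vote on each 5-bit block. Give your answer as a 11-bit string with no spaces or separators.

01000010000

Block 1 (00110): 2 ones → 0
Block 2 (01110): 3 ones → 1
Block 3 (00010): 1 one → 0
Block 4 (00100): 1 one → 0
Block 5 (00000): 0 ones → 0
Block 6 (10010): 2 ones → 0
Block 7 (11100): 3 ones → 1
Block 8 (00100): 1 one → 0
Block 9 (00000): 0 ones → 0
Block 10 (00110): 2 ones → 0
Block 11 (10001): 2 ones → 0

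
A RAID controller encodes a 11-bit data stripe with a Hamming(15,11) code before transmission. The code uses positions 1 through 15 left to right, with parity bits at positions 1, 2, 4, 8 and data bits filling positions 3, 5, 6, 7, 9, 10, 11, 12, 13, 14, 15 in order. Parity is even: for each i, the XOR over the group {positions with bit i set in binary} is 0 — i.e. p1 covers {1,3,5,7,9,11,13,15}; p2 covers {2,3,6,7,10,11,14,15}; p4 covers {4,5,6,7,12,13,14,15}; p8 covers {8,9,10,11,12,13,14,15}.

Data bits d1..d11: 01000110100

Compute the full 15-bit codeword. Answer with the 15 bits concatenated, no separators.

100010010110100

Place data at non-parity positions: p1 p2 0 p4 1 0 0 p8 0 1 1 0 1 0 0
p1 (pos 1,3,5,7,9,11,13,15): XOR of data positions = 0⊕1⊕0⊕0⊕1⊕1⊕0 = 1
p2 (pos 2,3,6,7,10,11,14,15): XOR of data positions = 0⊕0⊕0⊕1⊕1⊕0⊕0 = 0
p4 (pos 4,5,6,7,12,13,14,15): XOR of data positions = 1⊕0⊕0⊕0⊕1⊕0⊕0 = 0
p8 (pos 8,9,10,11,12,13,14,15): XOR of data positions = 0⊕1⊕1⊕0⊕1⊕0⊕0 = 1
Codeword: 100010010110100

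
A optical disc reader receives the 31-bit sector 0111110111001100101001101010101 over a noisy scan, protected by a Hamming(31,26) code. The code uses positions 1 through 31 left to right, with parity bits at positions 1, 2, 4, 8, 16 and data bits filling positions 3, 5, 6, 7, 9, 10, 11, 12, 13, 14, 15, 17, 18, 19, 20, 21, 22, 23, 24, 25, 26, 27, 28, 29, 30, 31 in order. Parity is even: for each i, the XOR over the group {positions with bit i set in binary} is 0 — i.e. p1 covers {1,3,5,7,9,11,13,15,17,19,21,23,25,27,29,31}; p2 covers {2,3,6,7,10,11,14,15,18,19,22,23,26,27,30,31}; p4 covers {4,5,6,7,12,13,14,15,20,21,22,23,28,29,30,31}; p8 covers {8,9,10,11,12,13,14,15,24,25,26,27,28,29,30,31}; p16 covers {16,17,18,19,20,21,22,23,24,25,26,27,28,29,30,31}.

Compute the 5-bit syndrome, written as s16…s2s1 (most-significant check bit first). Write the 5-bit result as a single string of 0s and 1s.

01101

s1 (pos 1,3,5,7,9,11,13,15,17,19,21,23,25,27,29,31): 0⊕1⊕1⊕0⊕1⊕0⊕1⊕0⊕1⊕1⊕0⊕1⊕1⊕1⊕1⊕1 = 1
s2 (pos 2,3,6,7,10,11,14,15,18,19,22,23,26,27,30,31): 1⊕1⊕1⊕0⊕1⊕0⊕1⊕0⊕0⊕1⊕1⊕1⊕0⊕1⊕0⊕1 = 0
s4 (pos 4,5,6,7,12,13,14,15,20,21,22,23,28,29,30,31): 1⊕1⊕1⊕0⊕0⊕1⊕1⊕0⊕0⊕0⊕1⊕1⊕0⊕1⊕0⊕1 = 1
s8 (pos 8,9,10,11,12,13,14,15,24,25,26,27,28,29,30,31): 1⊕1⊕1⊕0⊕0⊕1⊕1⊕0⊕0⊕1⊕0⊕1⊕0⊕1⊕0⊕1 = 1
s16 (pos 16,17,18,19,20,21,22,23,24,25,26,27,28,29,30,31): 0⊕1⊕0⊕1⊕0⊕0⊕1⊕1⊕0⊕1⊕0⊕1⊕0⊕1⊕0⊕1 = 0
Syndrome s16…s1 = 01101 → error at position 13.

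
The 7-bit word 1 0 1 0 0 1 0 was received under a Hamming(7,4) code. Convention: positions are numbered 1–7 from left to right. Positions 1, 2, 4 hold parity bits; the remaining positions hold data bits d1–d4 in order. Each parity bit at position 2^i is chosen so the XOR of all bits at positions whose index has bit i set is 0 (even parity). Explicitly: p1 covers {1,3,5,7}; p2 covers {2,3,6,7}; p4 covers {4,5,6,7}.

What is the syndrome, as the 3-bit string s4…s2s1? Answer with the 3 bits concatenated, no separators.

100

s1 (pos 1,3,5,7): 1⊕1⊕0⊕0 = 0
s2 (pos 2,3,6,7): 0⊕1⊕1⊕0 = 0
s4 (pos 4,5,6,7): 0⊕0⊕1⊕0 = 1
Syndrome s4…s1 = 100 → error at position 4.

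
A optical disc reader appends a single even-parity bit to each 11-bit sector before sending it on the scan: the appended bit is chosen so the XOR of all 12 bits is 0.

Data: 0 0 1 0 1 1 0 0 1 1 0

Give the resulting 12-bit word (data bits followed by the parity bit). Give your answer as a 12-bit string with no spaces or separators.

001011001101

XOR of the 11 data bits: 0⊕0⊕1⊕0⊕1⊕1⊕0⊕0⊕1⊕1⊕0 = 1
Parity bit = 1 (so all 12 bits XOR to 0).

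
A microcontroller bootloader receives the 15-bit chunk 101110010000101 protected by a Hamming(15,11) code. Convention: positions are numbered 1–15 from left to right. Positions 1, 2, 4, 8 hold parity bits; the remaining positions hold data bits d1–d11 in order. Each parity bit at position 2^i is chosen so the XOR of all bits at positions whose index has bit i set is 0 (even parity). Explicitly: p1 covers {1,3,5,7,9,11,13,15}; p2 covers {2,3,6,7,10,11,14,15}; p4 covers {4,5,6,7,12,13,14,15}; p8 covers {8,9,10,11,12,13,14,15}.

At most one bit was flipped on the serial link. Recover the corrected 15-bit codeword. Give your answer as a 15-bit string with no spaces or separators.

101110011000101

s1 (pos 1,3,5,7,9,11,13,15): 1⊕1⊕1⊕0⊕0⊕0⊕1⊕1 = 1
s2 (pos 2,3,6,7,10,11,14,15): 0⊕1⊕0⊕0⊕0⊕0⊕0⊕1 = 0
s4 (pos 4,5,6,7,12,13,14,15): 1⊕1⊕0⊕0⊕0⊕1⊕0⊕1 = 0
s8 (pos 8,9,10,11,12,13,14,15): 1⊕0⊕0⊕0⊕0⊕1⊕0⊕1 = 1
Syndrome s8…s1 = 1001 → error at position 9.
Flip position 9: 101110010000101 → 101110011000101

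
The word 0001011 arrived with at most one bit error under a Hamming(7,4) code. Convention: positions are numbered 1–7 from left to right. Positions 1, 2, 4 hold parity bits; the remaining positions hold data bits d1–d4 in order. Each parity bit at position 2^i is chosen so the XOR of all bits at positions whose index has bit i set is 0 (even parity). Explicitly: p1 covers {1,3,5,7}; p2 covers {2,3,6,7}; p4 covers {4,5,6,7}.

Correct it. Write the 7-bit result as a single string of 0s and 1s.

0001111

s1 (pos 1,3,5,7): 0⊕0⊕0⊕1 = 1
s2 (pos 2,3,6,7): 0⊕0⊕1⊕1 = 0
s4 (pos 4,5,6,7): 1⊕0⊕1⊕1 = 1
Syndrome s4…s1 = 101 → error at position 5.
Flip position 5: 0001011 → 0001111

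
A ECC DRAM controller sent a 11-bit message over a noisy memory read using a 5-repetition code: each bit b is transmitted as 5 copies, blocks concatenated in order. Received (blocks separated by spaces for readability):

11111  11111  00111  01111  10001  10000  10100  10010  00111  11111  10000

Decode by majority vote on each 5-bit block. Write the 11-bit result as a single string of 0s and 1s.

11110000110

Block 1 (11111): 5 ones → 1
Block 2 (11111): 5 ones → 1
Block 3 (00111): 3 ones → 1
Block 4 (01111): 4 ones → 1
Block 5 (10001): 2 ones → 0
Block 6 (10000): 1 one → 0
Block 7 (10100): 2 ones → 0
Block 8 (10010): 2 ones → 0
Block 9 (00111): 3 ones → 1
Block 10 (11111): 5 ones → 1
Block 11 (10000): 1 one → 0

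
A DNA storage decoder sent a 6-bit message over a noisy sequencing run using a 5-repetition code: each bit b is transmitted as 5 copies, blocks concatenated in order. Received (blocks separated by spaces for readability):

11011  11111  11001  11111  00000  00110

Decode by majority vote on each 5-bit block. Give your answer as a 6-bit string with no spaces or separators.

Block 1 (11011): 4 ones → 1
Block 2 (11111): 5 ones → 1
Block 3 (11001): 3 ones → 1
Block 4 (11111): 5 ones → 1
Block 5 (00000): 0 ones → 0
Block 6 (00110): 2 ones → 0

111100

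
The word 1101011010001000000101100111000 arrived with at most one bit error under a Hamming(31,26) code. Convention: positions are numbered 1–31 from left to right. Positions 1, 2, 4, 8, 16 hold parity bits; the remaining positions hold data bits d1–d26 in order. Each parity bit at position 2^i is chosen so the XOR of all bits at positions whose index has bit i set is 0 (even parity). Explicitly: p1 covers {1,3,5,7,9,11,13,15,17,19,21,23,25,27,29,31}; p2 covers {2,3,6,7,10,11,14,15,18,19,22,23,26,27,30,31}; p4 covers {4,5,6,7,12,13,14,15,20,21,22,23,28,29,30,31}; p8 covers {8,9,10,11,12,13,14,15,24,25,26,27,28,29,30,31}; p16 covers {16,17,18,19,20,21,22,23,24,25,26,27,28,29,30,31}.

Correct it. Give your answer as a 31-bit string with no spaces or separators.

s1 (pos 1,3,5,7,9,11,13,15,17,19,21,23,25,27,29,31): 1⊕0⊕0⊕1⊕1⊕0⊕1⊕0⊕0⊕0⊕0⊕1⊕0⊕1⊕0⊕0 = 0
s2 (pos 2,3,6,7,10,11,14,15,18,19,22,23,26,27,30,31): 1⊕0⊕1⊕1⊕0⊕0⊕0⊕0⊕0⊕0⊕1⊕1⊕1⊕1⊕0⊕0 = 1
s4 (pos 4,5,6,7,12,13,14,15,20,21,22,23,28,29,30,31): 1⊕0⊕1⊕1⊕0⊕1⊕0⊕0⊕1⊕0⊕1⊕1⊕1⊕0⊕0⊕0 = 0
s8 (pos 8,9,10,11,12,13,14,15,24,25,26,27,28,29,30,31): 0⊕1⊕0⊕0⊕0⊕1⊕0⊕0⊕0⊕0⊕1⊕1⊕1⊕0⊕0⊕0 = 1
s16 (pos 16,17,18,19,20,21,22,23,24,25,26,27,28,29,30,31): 0⊕0⊕0⊕0⊕1⊕0⊕1⊕1⊕0⊕0⊕1⊕1⊕1⊕0⊕0⊕0 = 0
Syndrome s16…s1 = 01010 → error at position 10.
Flip position 10: 1101011010001000000101100111000 → 1101011011001000000101100111000

1101011011001000000101100111000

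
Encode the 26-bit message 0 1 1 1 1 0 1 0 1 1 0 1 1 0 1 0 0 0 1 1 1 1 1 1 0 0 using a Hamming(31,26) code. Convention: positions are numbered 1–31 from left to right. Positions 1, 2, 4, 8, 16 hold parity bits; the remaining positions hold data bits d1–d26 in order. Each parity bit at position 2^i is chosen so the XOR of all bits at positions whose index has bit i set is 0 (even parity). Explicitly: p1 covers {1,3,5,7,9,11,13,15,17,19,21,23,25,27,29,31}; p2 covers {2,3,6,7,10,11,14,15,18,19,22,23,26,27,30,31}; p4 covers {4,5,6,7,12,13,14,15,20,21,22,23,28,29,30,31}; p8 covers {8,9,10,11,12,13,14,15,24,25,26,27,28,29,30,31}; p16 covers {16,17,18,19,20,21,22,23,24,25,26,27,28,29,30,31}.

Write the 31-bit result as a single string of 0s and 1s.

1100111010101101110100011111100

Place data at non-parity positions: p1 p2 0 p4 1 1 1 p8 1 0 1 0 1 1 0 p16 1 1 0 1 0 0 0 1 1 1 1 1 1 0 0
p1 (pos 1,3,5,7,9,11,13,15,17,19,21,23,25,27,29,31): XOR of data positions = 0⊕1⊕1⊕1⊕1⊕1⊕0⊕1⊕0⊕0⊕0⊕1⊕1⊕1⊕0 = 1
p2 (pos 2,3,6,7,10,11,14,15,18,19,22,23,26,27,30,31): XOR of data positions = 0⊕1⊕1⊕0⊕1⊕1⊕0⊕1⊕0⊕0⊕0⊕1⊕1⊕0⊕0 = 1
p4 (pos 4,5,6,7,12,13,14,15,20,21,22,23,28,29,30,31): XOR of data positions = 1⊕1⊕1⊕0⊕1⊕1⊕0⊕1⊕0⊕0⊕0⊕1⊕1⊕0⊕0 = 0
p8 (pos 8,9,10,11,12,13,14,15,24,25,26,27,28,29,30,31): XOR of data positions = 1⊕0⊕1⊕0⊕1⊕1⊕0⊕1⊕1⊕1⊕1⊕1⊕1⊕0⊕0 = 0
p16 (pos 16,17,18,19,20,21,22,23,24,25,26,27,28,29,30,31): XOR of data positions = 1⊕1⊕0⊕1⊕0⊕0⊕0⊕1⊕1⊕1⊕1⊕1⊕1⊕0⊕0 = 1
Codeword: 1100111010101101110100011111100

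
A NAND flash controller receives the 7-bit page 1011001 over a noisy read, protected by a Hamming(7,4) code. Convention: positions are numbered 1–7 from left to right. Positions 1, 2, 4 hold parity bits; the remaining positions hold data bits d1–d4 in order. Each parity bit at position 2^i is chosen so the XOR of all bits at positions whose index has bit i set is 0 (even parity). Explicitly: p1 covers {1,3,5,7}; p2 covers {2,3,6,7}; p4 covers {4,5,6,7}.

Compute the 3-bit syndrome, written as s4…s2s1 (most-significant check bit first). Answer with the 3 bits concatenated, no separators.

001

s1 (pos 1,3,5,7): 1⊕1⊕0⊕1 = 1
s2 (pos 2,3,6,7): 0⊕1⊕0⊕1 = 0
s4 (pos 4,5,6,7): 1⊕0⊕0⊕1 = 0
Syndrome s4…s1 = 001 → error at position 1.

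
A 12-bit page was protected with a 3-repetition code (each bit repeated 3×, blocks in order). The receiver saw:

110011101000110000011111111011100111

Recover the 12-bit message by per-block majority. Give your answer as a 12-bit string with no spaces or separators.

111010111101

Block 1 (110): 2 ones → 1
Block 2 (011): 2 ones → 1
Block 3 (101): 2 ones → 1
Block 4 (000): 0 ones → 0
Block 5 (110): 2 ones → 1
Block 6 (000): 0 ones → 0
Block 7 (011): 2 ones → 1
Block 8 (111): 3 ones → 1
Block 9 (111): 3 ones → 1
Block 10 (011): 2 ones → 1
Block 11 (100): 1 one → 0
Block 12 (111): 3 ones → 1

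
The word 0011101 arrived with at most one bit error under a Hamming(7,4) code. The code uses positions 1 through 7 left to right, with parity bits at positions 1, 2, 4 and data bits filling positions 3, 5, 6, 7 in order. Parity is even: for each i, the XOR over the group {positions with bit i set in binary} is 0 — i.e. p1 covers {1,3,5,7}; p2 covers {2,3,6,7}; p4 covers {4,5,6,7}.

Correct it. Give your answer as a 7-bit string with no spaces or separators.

s1 (pos 1,3,5,7): 0⊕1⊕1⊕1 = 1
s2 (pos 2,3,6,7): 0⊕1⊕0⊕1 = 0
s4 (pos 4,5,6,7): 1⊕1⊕0⊕1 = 1
Syndrome s4…s1 = 101 → error at position 5.
Flip position 5: 0011101 → 0011001

0011001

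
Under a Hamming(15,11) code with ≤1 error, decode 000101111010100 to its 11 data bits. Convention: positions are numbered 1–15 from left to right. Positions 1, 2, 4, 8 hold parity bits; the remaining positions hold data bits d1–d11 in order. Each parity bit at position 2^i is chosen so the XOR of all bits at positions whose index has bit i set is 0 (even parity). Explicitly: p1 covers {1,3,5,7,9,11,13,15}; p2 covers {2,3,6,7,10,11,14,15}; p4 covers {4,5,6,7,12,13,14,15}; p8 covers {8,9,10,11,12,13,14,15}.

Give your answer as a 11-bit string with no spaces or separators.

s1 (pos 1,3,5,7,9,11,13,15): 0⊕0⊕0⊕1⊕1⊕1⊕1⊕0 = 0
s2 (pos 2,3,6,7,10,11,14,15): 0⊕0⊕1⊕1⊕0⊕1⊕0⊕0 = 1
s4 (pos 4,5,6,7,12,13,14,15): 1⊕0⊕1⊕1⊕0⊕1⊕0⊕0 = 0
s8 (pos 8,9,10,11,12,13,14,15): 1⊕1⊕0⊕1⊕0⊕1⊕0⊕0 = 0
Syndrome s8…s1 = 0010 → error at position 2.
Flip position 2: 000101111010100 → 010101111010100
Read data bits from positions 3,5,6,7,9,10,11,12,13,14,15: 00111010100

00111010100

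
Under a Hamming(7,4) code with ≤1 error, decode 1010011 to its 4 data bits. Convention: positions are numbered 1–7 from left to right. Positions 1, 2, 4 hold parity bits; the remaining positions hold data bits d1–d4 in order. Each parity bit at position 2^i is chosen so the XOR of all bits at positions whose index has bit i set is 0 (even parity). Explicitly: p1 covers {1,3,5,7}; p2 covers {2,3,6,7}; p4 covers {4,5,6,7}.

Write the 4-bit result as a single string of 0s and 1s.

s1 (pos 1,3,5,7): 1⊕1⊕0⊕1 = 1
s2 (pos 2,3,6,7): 0⊕1⊕1⊕1 = 1
s4 (pos 4,5,6,7): 0⊕0⊕1⊕1 = 0
Syndrome s4…s1 = 011 → error at position 3.
Flip position 3: 1010011 → 1000011
Read data bits from positions 3,5,6,7: 0011

0011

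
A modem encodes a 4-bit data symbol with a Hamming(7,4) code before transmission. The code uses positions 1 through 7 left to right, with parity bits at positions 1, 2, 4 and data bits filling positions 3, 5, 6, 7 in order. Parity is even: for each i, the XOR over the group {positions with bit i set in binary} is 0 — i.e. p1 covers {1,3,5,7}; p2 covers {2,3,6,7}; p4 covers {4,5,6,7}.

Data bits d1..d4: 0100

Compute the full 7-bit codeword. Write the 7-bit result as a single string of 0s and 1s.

1001100

Place data at non-parity positions: p1 p2 0 p4 1 0 0
p1 (pos 1,3,5,7): XOR of data positions = 0⊕1⊕0 = 1
p2 (pos 2,3,6,7): XOR of data positions = 0⊕0⊕0 = 0
p4 (pos 4,5,6,7): XOR of data positions = 1⊕0⊕0 = 1
Codeword: 1001100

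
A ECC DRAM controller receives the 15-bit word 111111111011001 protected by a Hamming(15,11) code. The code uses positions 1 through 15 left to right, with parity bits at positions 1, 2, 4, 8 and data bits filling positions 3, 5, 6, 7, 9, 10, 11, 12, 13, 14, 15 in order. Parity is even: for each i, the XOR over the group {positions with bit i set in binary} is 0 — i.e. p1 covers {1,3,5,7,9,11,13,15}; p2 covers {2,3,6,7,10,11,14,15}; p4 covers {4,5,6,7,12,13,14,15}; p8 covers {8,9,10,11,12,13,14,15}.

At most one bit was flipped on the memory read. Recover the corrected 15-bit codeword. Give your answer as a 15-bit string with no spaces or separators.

s1 (pos 1,3,5,7,9,11,13,15): 1⊕1⊕1⊕1⊕1⊕1⊕0⊕1 = 1
s2 (pos 2,3,6,7,10,11,14,15): 1⊕1⊕1⊕1⊕0⊕1⊕0⊕1 = 0
s4 (pos 4,5,6,7,12,13,14,15): 1⊕1⊕1⊕1⊕1⊕0⊕0⊕1 = 0
s8 (pos 8,9,10,11,12,13,14,15): 1⊕1⊕0⊕1⊕1⊕0⊕0⊕1 = 1
Syndrome s8…s1 = 1001 → error at position 9.
Flip position 9: 111111111011001 → 111111110011001

111111110011001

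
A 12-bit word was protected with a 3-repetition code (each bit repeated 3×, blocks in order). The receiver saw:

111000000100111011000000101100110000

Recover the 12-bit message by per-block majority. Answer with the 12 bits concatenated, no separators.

100011001010

Block 1 (111): 3 ones → 1
Block 2 (000): 0 ones → 0
Block 3 (000): 0 ones → 0
Block 4 (100): 1 one → 0
Block 5 (111): 3 ones → 1
Block 6 (011): 2 ones → 1
Block 7 (000): 0 ones → 0
Block 8 (000): 0 ones → 0
Block 9 (101): 2 ones → 1
Block 10 (100): 1 one → 0
Block 11 (110): 2 ones → 1
Block 12 (000): 0 ones → 0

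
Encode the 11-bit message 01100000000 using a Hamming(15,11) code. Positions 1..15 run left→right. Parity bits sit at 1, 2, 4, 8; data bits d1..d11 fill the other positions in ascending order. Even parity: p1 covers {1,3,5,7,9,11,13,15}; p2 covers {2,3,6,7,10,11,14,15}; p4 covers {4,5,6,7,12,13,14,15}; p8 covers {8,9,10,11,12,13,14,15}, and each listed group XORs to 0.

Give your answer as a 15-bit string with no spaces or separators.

110011000000000

Place data at non-parity positions: p1 p2 0 p4 1 1 0 p8 0 0 0 0 0 0 0
p1 (pos 1,3,5,7,9,11,13,15): XOR of data positions = 0⊕1⊕0⊕0⊕0⊕0⊕0 = 1
p2 (pos 2,3,6,7,10,11,14,15): XOR of data positions = 0⊕1⊕0⊕0⊕0⊕0⊕0 = 1
p4 (pos 4,5,6,7,12,13,14,15): XOR of data positions = 1⊕1⊕0⊕0⊕0⊕0⊕0 = 0
p8 (pos 8,9,10,11,12,13,14,15): XOR of data positions = 0⊕0⊕0⊕0⊕0⊕0⊕0 = 0
Codeword: 110011000000000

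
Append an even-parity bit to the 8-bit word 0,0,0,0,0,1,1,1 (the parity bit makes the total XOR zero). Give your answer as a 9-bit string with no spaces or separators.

000001111

XOR of the 8 data bits: 0⊕0⊕0⊕0⊕0⊕1⊕1⊕1 = 1
Parity bit = 1 (so all 9 bits XOR to 0).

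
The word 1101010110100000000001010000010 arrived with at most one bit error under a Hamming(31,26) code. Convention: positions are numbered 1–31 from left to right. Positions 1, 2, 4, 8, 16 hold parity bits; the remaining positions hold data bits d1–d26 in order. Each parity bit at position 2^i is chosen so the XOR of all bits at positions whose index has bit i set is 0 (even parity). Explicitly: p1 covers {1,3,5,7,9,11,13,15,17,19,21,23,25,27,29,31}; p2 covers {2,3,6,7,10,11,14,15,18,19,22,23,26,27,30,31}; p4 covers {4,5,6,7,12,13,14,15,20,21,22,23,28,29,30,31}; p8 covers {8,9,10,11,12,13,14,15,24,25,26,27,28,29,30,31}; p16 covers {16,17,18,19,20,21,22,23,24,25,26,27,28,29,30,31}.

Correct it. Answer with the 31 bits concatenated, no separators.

s1 (pos 1,3,5,7,9,11,13,15,17,19,21,23,25,27,29,31): 1⊕0⊕0⊕0⊕1⊕1⊕0⊕0⊕0⊕0⊕0⊕0⊕0⊕0⊕0⊕0 = 1
s2 (pos 2,3,6,7,10,11,14,15,18,19,22,23,26,27,30,31): 1⊕0⊕1⊕0⊕0⊕1⊕0⊕0⊕0⊕0⊕1⊕0⊕0⊕0⊕1⊕0 = 1
s4 (pos 4,5,6,7,12,13,14,15,20,21,22,23,28,29,30,31): 1⊕0⊕1⊕0⊕0⊕0⊕0⊕0⊕0⊕0⊕1⊕0⊕0⊕0⊕1⊕0 = 0
s8 (pos 8,9,10,11,12,13,14,15,24,25,26,27,28,29,30,31): 1⊕1⊕0⊕1⊕0⊕0⊕0⊕0⊕1⊕0⊕0⊕0⊕0⊕0⊕1⊕0 = 1
s16 (pos 16,17,18,19,20,21,22,23,24,25,26,27,28,29,30,31): 0⊕0⊕0⊕0⊕0⊕0⊕1⊕0⊕1⊕0⊕0⊕0⊕0⊕0⊕1⊕0 = 1
Syndrome s16…s1 = 11011 → error at position 27.
Flip position 27: 1101010110100000000001010000010 → 1101010110100000000001010010010

1101010110100000000001010010010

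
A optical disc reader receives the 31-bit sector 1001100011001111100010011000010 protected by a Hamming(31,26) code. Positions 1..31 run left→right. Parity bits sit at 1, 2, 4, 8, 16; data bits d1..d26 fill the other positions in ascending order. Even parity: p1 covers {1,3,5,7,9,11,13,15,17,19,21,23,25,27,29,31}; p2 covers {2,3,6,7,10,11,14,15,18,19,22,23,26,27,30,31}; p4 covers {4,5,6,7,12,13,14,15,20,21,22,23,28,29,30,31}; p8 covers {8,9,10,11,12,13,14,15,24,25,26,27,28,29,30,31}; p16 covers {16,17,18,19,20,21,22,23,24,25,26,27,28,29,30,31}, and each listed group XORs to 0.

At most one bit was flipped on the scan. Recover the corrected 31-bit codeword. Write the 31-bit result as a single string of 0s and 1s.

s1 (pos 1,3,5,7,9,11,13,15,17,19,21,23,25,27,29,31): 1⊕0⊕1⊕0⊕1⊕0⊕1⊕1⊕1⊕0⊕1⊕0⊕1⊕0⊕0⊕0 = 0
s2 (pos 2,3,6,7,10,11,14,15,18,19,22,23,26,27,30,31): 0⊕0⊕0⊕0⊕1⊕0⊕1⊕1⊕0⊕0⊕0⊕0⊕0⊕0⊕1⊕0 = 0
s4 (pos 4,5,6,7,12,13,14,15,20,21,22,23,28,29,30,31): 1⊕1⊕0⊕0⊕0⊕1⊕1⊕1⊕0⊕1⊕0⊕0⊕0⊕0⊕1⊕0 = 1
s8 (pos 8,9,10,11,12,13,14,15,24,25,26,27,28,29,30,31): 0⊕1⊕1⊕0⊕0⊕1⊕1⊕1⊕1⊕1⊕0⊕0⊕0⊕0⊕1⊕0 = 0
s16 (pos 16,17,18,19,20,21,22,23,24,25,26,27,28,29,30,31): 1⊕1⊕0⊕0⊕0⊕1⊕0⊕0⊕1⊕1⊕0⊕0⊕0⊕0⊕1⊕0 = 0
Syndrome s16…s1 = 00100 → error at position 4.
Flip position 4: 1001100011001111100010011000010 → 1000100011001111100010011000010

1000100011001111100010011000010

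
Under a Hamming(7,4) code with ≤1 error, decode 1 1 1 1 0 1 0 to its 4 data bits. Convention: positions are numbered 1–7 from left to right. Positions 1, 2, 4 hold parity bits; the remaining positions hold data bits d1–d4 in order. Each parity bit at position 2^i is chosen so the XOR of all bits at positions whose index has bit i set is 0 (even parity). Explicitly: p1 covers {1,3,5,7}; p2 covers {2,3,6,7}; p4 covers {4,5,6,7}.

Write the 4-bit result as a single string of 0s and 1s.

1010

s1 (pos 1,3,5,7): 1⊕1⊕0⊕0 = 0
s2 (pos 2,3,6,7): 1⊕1⊕1⊕0 = 1
s4 (pos 4,5,6,7): 1⊕0⊕1⊕0 = 0
Syndrome s4…s1 = 010 → error at position 2.
Flip position 2: 1111010 → 1011010
Read data bits from positions 3,5,6,7: 1010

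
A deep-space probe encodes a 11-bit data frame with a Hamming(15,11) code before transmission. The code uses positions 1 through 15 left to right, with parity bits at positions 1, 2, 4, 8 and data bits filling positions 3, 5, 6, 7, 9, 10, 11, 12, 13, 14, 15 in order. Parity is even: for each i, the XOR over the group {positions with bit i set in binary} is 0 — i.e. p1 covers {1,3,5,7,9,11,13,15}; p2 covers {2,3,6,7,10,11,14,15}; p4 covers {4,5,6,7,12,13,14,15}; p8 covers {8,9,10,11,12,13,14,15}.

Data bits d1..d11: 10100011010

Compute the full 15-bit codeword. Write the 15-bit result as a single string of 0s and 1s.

Place data at non-parity positions: p1 p2 1 p4 0 1 0 p8 0 0 1 1 0 1 0
p1 (pos 1,3,5,7,9,11,13,15): XOR of data positions = 1⊕0⊕0⊕0⊕1⊕0⊕0 = 0
p2 (pos 2,3,6,7,10,11,14,15): XOR of data positions = 1⊕1⊕0⊕0⊕1⊕1⊕0 = 0
p4 (pos 4,5,6,7,12,13,14,15): XOR of data positions = 0⊕1⊕0⊕1⊕0⊕1⊕0 = 1
p8 (pos 8,9,10,11,12,13,14,15): XOR of data positions = 0⊕0⊕1⊕1⊕0⊕1⊕0 = 1
Codeword: 001101010011010

001101010011010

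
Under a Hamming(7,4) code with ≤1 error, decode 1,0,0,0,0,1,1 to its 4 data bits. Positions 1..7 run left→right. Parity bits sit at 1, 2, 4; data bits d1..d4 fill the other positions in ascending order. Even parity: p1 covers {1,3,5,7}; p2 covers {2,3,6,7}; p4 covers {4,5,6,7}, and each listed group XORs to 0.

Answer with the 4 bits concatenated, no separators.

0011

s1 (pos 1,3,5,7): 1⊕0⊕0⊕1 = 0
s2 (pos 2,3,6,7): 0⊕0⊕1⊕1 = 0
s4 (pos 4,5,6,7): 0⊕0⊕1⊕1 = 0
Syndrome s4…s1 = 000 → no error.
Read data bits from positions 3,5,6,7: 0011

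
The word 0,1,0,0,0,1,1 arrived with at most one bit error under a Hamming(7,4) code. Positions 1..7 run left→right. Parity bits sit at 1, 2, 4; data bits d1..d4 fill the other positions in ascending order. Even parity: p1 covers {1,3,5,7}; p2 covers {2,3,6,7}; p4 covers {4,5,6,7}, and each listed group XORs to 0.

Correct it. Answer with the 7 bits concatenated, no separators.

0110011

s1 (pos 1,3,5,7): 0⊕0⊕0⊕1 = 1
s2 (pos 2,3,6,7): 1⊕0⊕1⊕1 = 1
s4 (pos 4,5,6,7): 0⊕0⊕1⊕1 = 0
Syndrome s4…s1 = 011 → error at position 3.
Flip position 3: 0100011 → 0110011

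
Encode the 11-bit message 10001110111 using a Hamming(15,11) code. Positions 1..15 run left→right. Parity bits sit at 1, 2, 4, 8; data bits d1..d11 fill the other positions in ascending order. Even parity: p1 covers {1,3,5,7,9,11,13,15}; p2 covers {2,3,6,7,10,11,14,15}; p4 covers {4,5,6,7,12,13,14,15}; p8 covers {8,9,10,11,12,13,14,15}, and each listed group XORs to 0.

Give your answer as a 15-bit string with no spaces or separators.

Place data at non-parity positions: p1 p2 1 p4 0 0 0 p8 1 1 1 0 1 1 1
p1 (pos 1,3,5,7,9,11,13,15): XOR of data positions = 1⊕0⊕0⊕1⊕1⊕1⊕1 = 1
p2 (pos 2,3,6,7,10,11,14,15): XOR of data positions = 1⊕0⊕0⊕1⊕1⊕1⊕1 = 1
p4 (pos 4,5,6,7,12,13,14,15): XOR of data positions = 0⊕0⊕0⊕0⊕1⊕1⊕1 = 1
p8 (pos 8,9,10,11,12,13,14,15): XOR of data positions = 1⊕1⊕1⊕0⊕1⊕1⊕1 = 0
Codeword: 111100001110111

111100001110111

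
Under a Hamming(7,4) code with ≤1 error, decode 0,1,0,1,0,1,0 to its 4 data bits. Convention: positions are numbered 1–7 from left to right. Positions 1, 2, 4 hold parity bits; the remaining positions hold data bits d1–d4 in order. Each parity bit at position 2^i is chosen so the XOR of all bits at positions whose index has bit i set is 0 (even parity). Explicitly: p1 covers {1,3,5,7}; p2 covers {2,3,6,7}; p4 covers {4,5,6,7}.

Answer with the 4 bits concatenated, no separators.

s1 (pos 1,3,5,7): 0⊕0⊕0⊕0 = 0
s2 (pos 2,3,6,7): 1⊕0⊕1⊕0 = 0
s4 (pos 4,5,6,7): 1⊕0⊕1⊕0 = 0
Syndrome s4…s1 = 000 → no error.
Read data bits from positions 3,5,6,7: 0010

0010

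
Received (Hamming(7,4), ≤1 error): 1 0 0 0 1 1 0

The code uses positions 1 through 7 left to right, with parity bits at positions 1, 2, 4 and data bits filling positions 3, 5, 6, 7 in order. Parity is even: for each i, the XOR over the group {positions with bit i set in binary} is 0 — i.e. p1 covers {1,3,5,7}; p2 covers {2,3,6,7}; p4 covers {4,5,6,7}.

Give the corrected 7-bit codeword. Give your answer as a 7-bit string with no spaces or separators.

s1 (pos 1,3,5,7): 1⊕0⊕1⊕0 = 0
s2 (pos 2,3,6,7): 0⊕0⊕1⊕0 = 1
s4 (pos 4,5,6,7): 0⊕1⊕1⊕0 = 0
Syndrome s4…s1 = 010 → error at position 2.
Flip position 2: 1000110 → 1100110

1100110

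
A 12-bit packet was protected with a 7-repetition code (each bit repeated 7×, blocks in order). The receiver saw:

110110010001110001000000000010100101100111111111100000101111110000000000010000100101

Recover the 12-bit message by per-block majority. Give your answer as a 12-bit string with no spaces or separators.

110001101000

Block 1 (1101100): 4 ones → 1
Block 2 (1000111): 4 ones → 1
Block 3 (0001000): 1 one → 0
Block 4 (0000000): 0 ones → 0
Block 5 (1010010): 3 ones → 0
Block 6 (1100111): 5 ones → 1
Block 7 (1111111): 7 ones → 1
Block 8 (0000010): 1 one → 0
Block 9 (1111110): 6 ones → 1
Block 10 (0000000): 0 ones → 0
Block 11 (0001000): 1 one → 0
Block 12 (0100101): 3 ones → 0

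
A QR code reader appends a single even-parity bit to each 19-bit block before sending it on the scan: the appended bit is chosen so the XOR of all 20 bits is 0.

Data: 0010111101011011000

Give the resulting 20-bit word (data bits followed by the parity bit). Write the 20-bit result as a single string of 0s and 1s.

XOR of the 19 data bits: 0⊕0⊕1⊕0⊕1⊕1⊕1⊕1⊕0⊕1⊕0⊕1⊕1⊕0⊕1⊕1⊕0⊕0⊕0 = 0
Parity bit = 0 (so all 20 bits XOR to 0).

00101111010110110000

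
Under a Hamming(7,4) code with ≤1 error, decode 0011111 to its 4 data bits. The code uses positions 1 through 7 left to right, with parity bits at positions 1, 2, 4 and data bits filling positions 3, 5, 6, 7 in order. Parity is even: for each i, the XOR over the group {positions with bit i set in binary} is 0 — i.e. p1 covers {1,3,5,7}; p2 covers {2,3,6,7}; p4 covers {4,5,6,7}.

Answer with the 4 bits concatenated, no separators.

0111

s1 (pos 1,3,5,7): 0⊕1⊕1⊕1 = 1
s2 (pos 2,3,6,7): 0⊕1⊕1⊕1 = 1
s4 (pos 4,5,6,7): 1⊕1⊕1⊕1 = 0
Syndrome s4…s1 = 011 → error at position 3.
Flip position 3: 0011111 → 0001111
Read data bits from positions 3,5,6,7: 0111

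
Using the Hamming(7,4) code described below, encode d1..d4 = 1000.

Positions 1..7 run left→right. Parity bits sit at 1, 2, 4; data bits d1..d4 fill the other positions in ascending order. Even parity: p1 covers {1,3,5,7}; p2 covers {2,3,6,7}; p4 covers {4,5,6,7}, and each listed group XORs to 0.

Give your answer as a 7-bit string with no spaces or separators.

Place data at non-parity positions: p1 p2 1 p4 0 0 0
p1 (pos 1,3,5,7): XOR of data positions = 1⊕0⊕0 = 1
p2 (pos 2,3,6,7): XOR of data positions = 1⊕0⊕0 = 1
p4 (pos 4,5,6,7): XOR of data positions = 0⊕0⊕0 = 0
Codeword: 1110000

1110000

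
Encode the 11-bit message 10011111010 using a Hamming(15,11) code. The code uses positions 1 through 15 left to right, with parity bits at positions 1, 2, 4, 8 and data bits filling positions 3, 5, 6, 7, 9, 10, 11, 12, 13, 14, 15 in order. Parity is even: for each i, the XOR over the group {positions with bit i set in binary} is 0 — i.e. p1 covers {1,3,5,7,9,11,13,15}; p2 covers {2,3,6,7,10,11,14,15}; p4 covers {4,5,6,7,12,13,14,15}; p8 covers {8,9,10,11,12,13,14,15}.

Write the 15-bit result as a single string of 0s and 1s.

011100111111010

Place data at non-parity positions: p1 p2 1 p4 0 0 1 p8 1 1 1 1 0 1 0
p1 (pos 1,3,5,7,9,11,13,15): XOR of data positions = 1⊕0⊕1⊕1⊕1⊕0⊕0 = 0
p2 (pos 2,3,6,7,10,11,14,15): XOR of data positions = 1⊕0⊕1⊕1⊕1⊕1⊕0 = 1
p4 (pos 4,5,6,7,12,13,14,15): XOR of data positions = 0⊕0⊕1⊕1⊕0⊕1⊕0 = 1
p8 (pos 8,9,10,11,12,13,14,15): XOR of data positions = 1⊕1⊕1⊕1⊕0⊕1⊕0 = 1
Codeword: 011100111111010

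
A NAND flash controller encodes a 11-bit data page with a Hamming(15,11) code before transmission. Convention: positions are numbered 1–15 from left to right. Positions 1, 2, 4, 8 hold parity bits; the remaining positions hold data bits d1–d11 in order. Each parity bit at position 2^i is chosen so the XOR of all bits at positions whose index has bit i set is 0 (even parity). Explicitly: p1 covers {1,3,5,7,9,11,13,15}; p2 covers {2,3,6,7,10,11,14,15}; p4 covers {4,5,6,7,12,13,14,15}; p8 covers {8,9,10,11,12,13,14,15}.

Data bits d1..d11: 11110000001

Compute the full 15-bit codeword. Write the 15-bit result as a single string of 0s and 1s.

Place data at non-parity positions: p1 p2 1 p4 1 1 1 p8 0 0 0 0 0 0 1
p1 (pos 1,3,5,7,9,11,13,15): XOR of data positions = 1⊕1⊕1⊕0⊕0⊕0⊕1 = 0
p2 (pos 2,3,6,7,10,11,14,15): XOR of data positions = 1⊕1⊕1⊕0⊕0⊕0⊕1 = 0
p4 (pos 4,5,6,7,12,13,14,15): XOR of data positions = 1⊕1⊕1⊕0⊕0⊕0⊕1 = 0
p8 (pos 8,9,10,11,12,13,14,15): XOR of data positions = 0⊕0⊕0⊕0⊕0⊕0⊕1 = 1
Codeword: 001011110000001

001011110000001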